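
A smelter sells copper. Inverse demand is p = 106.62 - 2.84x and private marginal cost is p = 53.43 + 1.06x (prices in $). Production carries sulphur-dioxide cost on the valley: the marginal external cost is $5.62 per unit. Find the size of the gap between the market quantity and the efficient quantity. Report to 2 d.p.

Market equilibrium (private): 53.43 + 1.06x = 106.62 - 2.84x → x_m = 13.6385.
Social marginal cost = private MC + MEC = 59.05 + 1.06x.
Set SMC = demand: 59.05 + 1.06x = 106.62 - 2.84x → x* = 12.1974.
Gap = |13.6385 − 12.1974| = 1.4411.

1.44 units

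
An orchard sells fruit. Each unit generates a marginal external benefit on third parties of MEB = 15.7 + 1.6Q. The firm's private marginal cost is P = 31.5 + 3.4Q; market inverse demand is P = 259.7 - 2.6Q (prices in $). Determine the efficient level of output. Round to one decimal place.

Social marginal cost = private MC − MEB = 15.8 + 1.8Q.
Set SMC = demand: 15.8 + 1.8Q = 259.7 - 2.6Q → Q* = 55.4318.

Q* = 55.4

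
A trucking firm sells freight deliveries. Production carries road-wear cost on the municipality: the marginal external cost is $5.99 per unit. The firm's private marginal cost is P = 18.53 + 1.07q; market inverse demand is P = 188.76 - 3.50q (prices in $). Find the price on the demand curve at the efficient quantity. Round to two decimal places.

P = $62.97

Social marginal cost = private MC + MEC = 24.52 + 1.07q.
Set SMC = demand: 24.52 + 1.07q = 188.76 - 3.50q → q* = 35.9387.
Consumer price on the demand curve at q*: 188.76 − 3.50×35.9387 = 62.9746.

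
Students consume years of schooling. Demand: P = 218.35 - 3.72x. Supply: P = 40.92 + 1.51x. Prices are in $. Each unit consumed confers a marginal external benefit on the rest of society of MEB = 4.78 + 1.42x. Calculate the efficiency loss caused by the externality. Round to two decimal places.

DWL = $368.00

Market equilibrium (private): 40.92 + 1.51x = 218.35 - 3.72x → x_m = 33.9254.
Social marginal benefit = demand + MEB = 223.13 - 2.30x.
Set SMB = MC: 223.13 - 2.30x = 40.92 + 1.51x → x* = 47.8241.
Between x* and x_m the wedge SMB − MC runs linearly from 0 to MEB(x_m), so the loss is a triangle.
DWL = ½ × 13.8987 × 52.9541 = 367.9966.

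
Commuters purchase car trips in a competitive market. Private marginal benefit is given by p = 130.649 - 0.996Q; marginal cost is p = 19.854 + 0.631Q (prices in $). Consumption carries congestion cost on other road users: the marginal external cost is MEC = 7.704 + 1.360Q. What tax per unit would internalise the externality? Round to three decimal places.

Social marginal benefit = demand − MEC = 122.945 - 2.356Q.
Set SMB = MC: 122.945 - 2.356Q = 19.854 + 0.631Q → Q* = 34.5132.
The Pigouvian tax equals MEC at Q*: 7.704 + 1.360×34.5132 = 54.6420.

tax = $54.642 per unit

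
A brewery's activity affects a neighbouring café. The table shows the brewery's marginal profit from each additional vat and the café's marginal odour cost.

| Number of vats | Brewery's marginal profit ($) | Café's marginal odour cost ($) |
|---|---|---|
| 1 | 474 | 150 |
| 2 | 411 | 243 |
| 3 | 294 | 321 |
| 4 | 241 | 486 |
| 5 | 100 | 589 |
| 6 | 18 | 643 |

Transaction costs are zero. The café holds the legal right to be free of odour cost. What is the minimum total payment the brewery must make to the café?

$393

Efficient level: marginal profit ≥ marginal odour cost through level 2, so k* = 2.
With the café holding the right, the brewery must at least compensate total damage at k*: 150 + 243 = 393.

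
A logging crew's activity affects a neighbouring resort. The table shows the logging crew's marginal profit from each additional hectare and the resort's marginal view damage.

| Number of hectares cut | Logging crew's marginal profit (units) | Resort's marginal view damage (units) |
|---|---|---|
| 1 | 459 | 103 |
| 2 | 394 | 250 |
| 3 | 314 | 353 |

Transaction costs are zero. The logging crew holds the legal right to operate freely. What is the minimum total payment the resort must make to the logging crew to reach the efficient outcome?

314

Left alone the logging crew would choose level 3 (marginal profit stays positive).
Efficient level: k* = 2 (marginal profit ≥ marginal view damage through 2).
The resort must at least cover the logging crew's forgone profit from cutting 3→2: 314 = 314.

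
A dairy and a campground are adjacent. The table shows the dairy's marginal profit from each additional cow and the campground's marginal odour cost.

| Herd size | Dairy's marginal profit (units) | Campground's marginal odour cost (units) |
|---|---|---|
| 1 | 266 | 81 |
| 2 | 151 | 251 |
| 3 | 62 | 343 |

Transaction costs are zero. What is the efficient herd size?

1

Bargaining reaches the level where marginal profit last exceeds marginal odour cost.
That holds through level 1 (266 ≥ 81) but not at 2 (151 < 251).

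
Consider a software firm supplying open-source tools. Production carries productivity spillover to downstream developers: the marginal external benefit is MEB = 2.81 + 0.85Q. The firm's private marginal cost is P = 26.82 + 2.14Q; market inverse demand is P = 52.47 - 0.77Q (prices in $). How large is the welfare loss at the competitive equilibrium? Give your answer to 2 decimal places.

DWL = $25.76

Market equilibrium (private): 26.82 + 2.14Q = 52.47 - 0.77Q → Q_m = 8.8144.
Social marginal cost = private MC − MEB = 24.01 + 1.29Q.
Set SMC = demand: 24.01 + 1.29Q = 52.47 - 0.77Q → Q* = 13.8155.
Height of the DWL triangle at Q_m is demand(Q_m) − SMC(Q_m) = MEB(Q_m) = 10.3023.
DWL = ½ × 5.0011 × 10.3023 = 25.7614.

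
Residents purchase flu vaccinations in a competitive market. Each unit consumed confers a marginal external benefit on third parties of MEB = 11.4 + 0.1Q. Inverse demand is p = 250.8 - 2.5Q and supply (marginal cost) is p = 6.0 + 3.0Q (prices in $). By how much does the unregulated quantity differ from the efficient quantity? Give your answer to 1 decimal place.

Market equilibrium (private): 6.0 + 3.0Q = 250.8 - 2.5Q → Q_m = 44.5091.
Social marginal benefit = demand + MEB = 262.2 - 2.4Q.
Set SMB = MC: 262.2 - 2.4Q = 6.0 + 3.0Q → Q* = 47.4444.
Gap = |44.5091 − 47.4444| = 2.9353.

2.9 units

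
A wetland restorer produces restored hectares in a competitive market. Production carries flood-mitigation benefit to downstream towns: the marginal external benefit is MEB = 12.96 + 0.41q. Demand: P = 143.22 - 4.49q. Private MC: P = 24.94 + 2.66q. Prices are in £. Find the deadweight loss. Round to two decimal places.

DWL = £28.91

Market equilibrium (private): 24.94 + 2.66q = 143.22 - 4.49q → q_m = 16.5427.
Social marginal cost = private MC − MEB = 11.98 + 2.25q.
Set SMC = demand: 11.98 + 2.25q = 143.22 - 4.49q → q* = 19.4718.
Between q* and q_m the wedge demand − SMC runs linearly from 0 to MEB(q_m), so the loss is a triangle.
DWL = ½ × 2.9291 × 19.7425 = 28.9139.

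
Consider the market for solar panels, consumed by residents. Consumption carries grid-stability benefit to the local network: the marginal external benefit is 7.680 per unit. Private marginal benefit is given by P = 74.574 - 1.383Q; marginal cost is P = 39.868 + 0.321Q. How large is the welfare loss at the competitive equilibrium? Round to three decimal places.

Market equilibrium (private): 39.868 + 0.321Q = 74.574 - 1.383Q → Q_m = 20.3674.
Social marginal benefit = demand + MEB = 82.254 - 1.383Q.
Set SMB = MC: 82.254 - 1.383Q = 39.868 + 0.321Q → Q* = 24.8744.
Height of the DWL triangle at Q_m is SMB(Q_m) − MC(Q_m) = MEB(Q_m) = 7.6800.
DWL = ½ × 4.5070 × 7.6800 = 17.3069.

DWL = 17.307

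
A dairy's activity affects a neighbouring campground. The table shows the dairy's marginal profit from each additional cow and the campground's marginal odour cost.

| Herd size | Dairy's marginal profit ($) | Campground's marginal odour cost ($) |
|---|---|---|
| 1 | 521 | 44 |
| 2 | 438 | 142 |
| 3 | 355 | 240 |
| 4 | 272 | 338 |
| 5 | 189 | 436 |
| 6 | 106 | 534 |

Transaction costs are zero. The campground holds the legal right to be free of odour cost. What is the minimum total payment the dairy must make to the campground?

$426

Efficient level: marginal profit ≥ marginal odour cost through level 3, so k* = 3.
With the campground holding the right, the dairy must at least compensate total damage at k*: 44 + 142 + 240 = 426.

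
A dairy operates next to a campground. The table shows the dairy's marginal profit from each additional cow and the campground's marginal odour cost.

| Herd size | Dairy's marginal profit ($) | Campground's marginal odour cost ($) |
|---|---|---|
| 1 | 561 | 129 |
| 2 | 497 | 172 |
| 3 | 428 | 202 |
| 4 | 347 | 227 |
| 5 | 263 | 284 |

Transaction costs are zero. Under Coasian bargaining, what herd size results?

4

Bargaining reaches the level where marginal profit last exceeds marginal odour cost.
That holds through level 4 (347 ≥ 227) but not at 5 (263 < 284).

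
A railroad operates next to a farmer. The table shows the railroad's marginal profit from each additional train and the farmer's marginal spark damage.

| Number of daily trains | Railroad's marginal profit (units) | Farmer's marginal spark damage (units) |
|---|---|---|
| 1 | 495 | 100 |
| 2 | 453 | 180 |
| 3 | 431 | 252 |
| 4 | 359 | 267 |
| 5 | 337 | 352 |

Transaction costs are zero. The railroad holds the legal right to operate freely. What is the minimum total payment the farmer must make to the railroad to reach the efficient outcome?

337

Left alone the railroad would choose level 5 (marginal profit stays positive).
Efficient level: k* = 4 (marginal profit ≥ marginal spark damage through 4).
The farmer must at least cover the railroad's forgone profit from cutting 5→4: 337 = 337.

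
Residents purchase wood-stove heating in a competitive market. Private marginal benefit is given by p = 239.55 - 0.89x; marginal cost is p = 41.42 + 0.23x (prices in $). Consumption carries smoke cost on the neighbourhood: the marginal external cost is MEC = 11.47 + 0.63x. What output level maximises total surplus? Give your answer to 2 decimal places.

Social marginal benefit = demand − MEC = 228.08 - 1.52x.
Set SMB = MC: 228.08 - 1.52x = 41.42 + 0.23x → x* = 106.6629.

x* = 106.66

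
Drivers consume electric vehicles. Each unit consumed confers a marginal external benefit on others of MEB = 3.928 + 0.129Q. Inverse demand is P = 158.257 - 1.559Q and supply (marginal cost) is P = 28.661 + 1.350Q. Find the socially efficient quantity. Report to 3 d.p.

Q* = 48.030

Social marginal benefit = demand + MEB = 162.185 - 1.430Q.
Set SMB = MC: 162.185 - 1.430Q = 28.661 + 1.350Q → Q* = 48.0302.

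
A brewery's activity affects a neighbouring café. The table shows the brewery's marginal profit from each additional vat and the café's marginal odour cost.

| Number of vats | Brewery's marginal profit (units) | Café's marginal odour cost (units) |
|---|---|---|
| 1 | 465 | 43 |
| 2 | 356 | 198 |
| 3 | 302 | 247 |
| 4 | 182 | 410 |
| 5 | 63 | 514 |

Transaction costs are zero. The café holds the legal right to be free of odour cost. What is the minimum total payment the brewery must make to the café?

488

Efficient level: marginal profit ≥ marginal odour cost through level 3, so k* = 3.
With the café holding the right, the brewery must at least compensate total damage at k*: 43 + 198 + 247 = 488.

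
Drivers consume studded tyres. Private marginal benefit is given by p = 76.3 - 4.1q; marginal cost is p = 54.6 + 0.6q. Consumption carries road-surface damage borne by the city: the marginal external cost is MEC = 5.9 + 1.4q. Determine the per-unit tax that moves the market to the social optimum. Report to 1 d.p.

Social marginal benefit = demand − MEC = 70.4 - 5.5q.
Set SMB = MC: 70.4 - 5.5q = 54.6 + 0.6q → q* = 2.5902.
The Pigouvian tax equals MEC at q*: 5.9 + 1.4×2.5902 = 9.5263.

tax = 9.5 per unit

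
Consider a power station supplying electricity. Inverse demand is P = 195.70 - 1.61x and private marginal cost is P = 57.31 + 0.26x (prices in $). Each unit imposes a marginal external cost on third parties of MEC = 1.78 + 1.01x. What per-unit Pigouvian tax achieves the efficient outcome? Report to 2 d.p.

Social marginal cost = private MC + MEC = 59.09 + 1.27x.
Set SMC = demand: 59.09 + 1.27x = 195.70 - 1.61x → x* = 47.4340.
The Pigouvian tax equals MEC at x*: 1.78 + 1.01×47.4340 = 49.6883.

tax = $49.69 per unit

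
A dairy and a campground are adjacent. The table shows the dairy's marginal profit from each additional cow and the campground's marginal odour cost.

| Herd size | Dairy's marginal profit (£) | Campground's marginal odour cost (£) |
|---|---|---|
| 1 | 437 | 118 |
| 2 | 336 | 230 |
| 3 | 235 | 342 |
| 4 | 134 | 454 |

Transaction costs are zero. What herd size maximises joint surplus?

2

Bargaining reaches the level where marginal profit last exceeds marginal odour cost.
That holds through level 2 (336 ≥ 230) but not at 3 (235 < 342).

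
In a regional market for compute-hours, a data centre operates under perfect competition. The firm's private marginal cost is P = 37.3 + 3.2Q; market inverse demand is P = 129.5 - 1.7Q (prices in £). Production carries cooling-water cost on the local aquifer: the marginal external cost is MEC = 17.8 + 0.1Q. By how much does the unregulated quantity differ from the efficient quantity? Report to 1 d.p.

3.9 units

Market equilibrium (private): 37.3 + 3.2Q = 129.5 - 1.7Q → Q_m = 18.8163.
Social marginal cost = private MC + MEC = 55.1 + 3.3Q.
Set SMC = demand: 55.1 + 3.3Q = 129.5 - 1.7Q → Q* = 14.8800.
Gap = |18.8163 − 14.8800| = 3.9363.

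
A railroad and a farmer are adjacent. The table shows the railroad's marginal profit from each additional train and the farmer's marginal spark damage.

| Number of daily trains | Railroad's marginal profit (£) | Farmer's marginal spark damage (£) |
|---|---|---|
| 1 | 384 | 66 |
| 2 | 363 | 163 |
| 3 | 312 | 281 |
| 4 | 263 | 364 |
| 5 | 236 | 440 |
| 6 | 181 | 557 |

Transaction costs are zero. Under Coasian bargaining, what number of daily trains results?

3

Bargaining reaches the level where marginal profit last exceeds marginal spark damage.
That holds through level 3 (312 ≥ 281) but not at 4 (263 < 364).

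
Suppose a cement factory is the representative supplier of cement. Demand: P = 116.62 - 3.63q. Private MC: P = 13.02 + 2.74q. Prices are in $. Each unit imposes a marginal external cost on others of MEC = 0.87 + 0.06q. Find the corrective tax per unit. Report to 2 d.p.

Social marginal cost = private MC + MEC = 13.89 + 2.80q.
Set SMC = demand: 13.89 + 2.80q = 116.62 - 3.63q → q* = 15.9767.
The Pigouvian tax equals MEC at q*: 0.87 + 0.06×15.9767 = 1.8286.

tax = $1.83 per unit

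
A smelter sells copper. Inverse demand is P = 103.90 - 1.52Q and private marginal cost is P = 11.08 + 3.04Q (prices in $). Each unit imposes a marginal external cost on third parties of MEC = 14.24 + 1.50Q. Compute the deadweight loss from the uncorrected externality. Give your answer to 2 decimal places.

Market equilibrium (private): 11.08 + 3.04Q = 103.90 - 1.52Q → Q_m = 20.3553.
Social marginal cost = private MC + MEC = 25.32 + 4.54Q.
Set SMC = demand: 25.32 + 4.54Q = 103.90 - 1.52Q → Q* = 12.9670.
Between Q* and Q_m the wedge SMC − demand runs linearly from 0 to MEC(Q_m), so the loss is a triangle.
DWL = ½ × 7.3883 × 44.7729 = 165.3978.

DWL = $165.40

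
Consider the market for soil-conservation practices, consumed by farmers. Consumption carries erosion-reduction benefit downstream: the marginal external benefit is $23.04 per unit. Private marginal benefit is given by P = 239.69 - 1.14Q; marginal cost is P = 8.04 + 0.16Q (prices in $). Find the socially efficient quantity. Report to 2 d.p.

Q* = 195.92

Social marginal benefit = demand + MEB = 262.73 - 1.14Q.
Set SMB = MC: 262.73 - 1.14Q = 8.04 + 0.16Q → Q* = 195.9154.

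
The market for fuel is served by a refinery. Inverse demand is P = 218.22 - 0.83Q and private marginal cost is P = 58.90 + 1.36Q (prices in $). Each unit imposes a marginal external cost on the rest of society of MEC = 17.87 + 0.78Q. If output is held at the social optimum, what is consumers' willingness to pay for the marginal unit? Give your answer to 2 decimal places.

P = $178.69

Social marginal cost = private MC + MEC = 76.77 + 2.14Q.
Set SMC = demand: 76.77 + 2.14Q = 218.22 - 0.83Q → Q* = 47.6263.
Consumer price on the demand curve at Q*: 218.22 − 0.83×47.6263 = 178.6902.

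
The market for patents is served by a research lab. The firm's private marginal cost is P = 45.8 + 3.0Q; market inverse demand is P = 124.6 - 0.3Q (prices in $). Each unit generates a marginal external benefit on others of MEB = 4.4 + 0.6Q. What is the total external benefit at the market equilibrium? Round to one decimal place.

$276.1

Market equilibrium (private): 45.8 + 3.0Q = 124.6 - 0.3Q → Q_m = 23.8788.
Total external benefit = ∫₀^{Q_m} (4.4 + 0.6Q) dQ = 4.4×23.8788 + ½×0.6×23.8788² = 276.1258.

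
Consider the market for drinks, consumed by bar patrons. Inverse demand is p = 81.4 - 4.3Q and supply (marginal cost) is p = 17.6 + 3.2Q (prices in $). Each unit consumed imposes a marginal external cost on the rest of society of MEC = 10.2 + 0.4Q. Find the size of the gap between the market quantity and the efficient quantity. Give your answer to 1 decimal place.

Market equilibrium (private): 17.6 + 3.2Q = 81.4 - 4.3Q → Q_m = 8.5067.
Social marginal benefit = demand − MEC = 71.2 - 4.7Q.
Set SMB = MC: 71.2 - 4.7Q = 17.6 + 3.2Q → Q* = 6.7848.
Gap = |8.5067 − 6.7848| = 1.7219.

1.7 units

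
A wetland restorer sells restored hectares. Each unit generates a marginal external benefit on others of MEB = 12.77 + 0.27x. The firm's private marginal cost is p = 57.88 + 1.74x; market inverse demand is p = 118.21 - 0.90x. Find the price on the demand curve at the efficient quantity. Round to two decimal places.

P = 90.45

Social marginal cost = private MC − MEB = 45.11 + 1.47x.
Set SMC = demand: 45.11 + 1.47x = 118.21 - 0.90x → x* = 30.8439.
Consumer price on the demand curve at x*: 118.21 − 0.90×30.8439 = 90.4505.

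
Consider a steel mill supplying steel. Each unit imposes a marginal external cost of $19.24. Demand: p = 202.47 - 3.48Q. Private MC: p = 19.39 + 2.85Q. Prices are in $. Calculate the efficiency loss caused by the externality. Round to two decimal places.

DWL = $29.24

Market equilibrium (private): 19.39 + 2.85Q = 202.47 - 3.48Q → Q_m = 28.9226.
Social marginal cost = private MC + MEC = 38.63 + 2.85Q.
Set SMC = demand: 38.63 + 2.85Q = 202.47 - 3.48Q → Q* = 25.8831.
The loss is the area between SMC and demand from Q* to Q_m; with linear curves that's a triangle of height MEC(Q_m).
DWL = ½ × 3.0395 × 19.2400 = 29.2400.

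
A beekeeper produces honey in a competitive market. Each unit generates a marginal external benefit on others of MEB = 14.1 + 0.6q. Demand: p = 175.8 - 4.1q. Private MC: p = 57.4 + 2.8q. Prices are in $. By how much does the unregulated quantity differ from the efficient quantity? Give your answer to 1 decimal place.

3.9 units

Market equilibrium (private): 57.4 + 2.8q = 175.8 - 4.1q → q_m = 17.1594.
Social marginal cost = private MC − MEB = 43.3 + 2.2q.
Set SMC = demand: 43.3 + 2.2q = 175.8 - 4.1q → q* = 21.0317.
Gap = |17.1594 − 21.0317| = 3.8723.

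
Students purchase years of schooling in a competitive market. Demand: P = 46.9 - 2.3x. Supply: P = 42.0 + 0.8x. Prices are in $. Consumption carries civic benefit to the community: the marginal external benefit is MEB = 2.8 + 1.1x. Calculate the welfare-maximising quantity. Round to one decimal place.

Social marginal benefit = demand + MEB = 49.7 - 1.2x.
Set SMB = MC: 49.7 - 1.2x = 42.0 + 0.8x → x* = 3.8500.

x* = 3.9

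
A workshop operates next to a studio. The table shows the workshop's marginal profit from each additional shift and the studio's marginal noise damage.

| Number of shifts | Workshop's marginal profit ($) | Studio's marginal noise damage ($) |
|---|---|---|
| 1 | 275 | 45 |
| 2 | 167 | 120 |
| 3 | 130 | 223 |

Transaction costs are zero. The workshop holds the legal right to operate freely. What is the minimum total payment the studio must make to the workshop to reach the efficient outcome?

Left alone the workshop would choose level 3 (marginal profit stays positive).
Efficient level: k* = 2 (marginal profit ≥ marginal noise damage through 2).
The studio must at least cover the workshop's forgone profit from cutting 3→2: 130 = 130.

$130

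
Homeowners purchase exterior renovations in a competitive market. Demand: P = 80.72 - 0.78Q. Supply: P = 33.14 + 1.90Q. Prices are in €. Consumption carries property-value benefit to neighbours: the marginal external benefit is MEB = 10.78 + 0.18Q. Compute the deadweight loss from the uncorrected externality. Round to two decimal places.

DWL = €39.06

Market equilibrium (private): 33.14 + 1.90Q = 80.72 - 0.78Q → Q_m = 17.7537.
Social marginal benefit = demand + MEB = 91.50 - 0.60Q.
Set SMB = MC: 91.50 - 0.60Q = 33.14 + 1.90Q → Q* = 23.3440.
The loss is the area between SMB and MC from Q* to Q_m; with linear curves that's a triangle of height MEB(Q_m).
DWL = ½ × 5.5903 × 13.9757 = 39.0642.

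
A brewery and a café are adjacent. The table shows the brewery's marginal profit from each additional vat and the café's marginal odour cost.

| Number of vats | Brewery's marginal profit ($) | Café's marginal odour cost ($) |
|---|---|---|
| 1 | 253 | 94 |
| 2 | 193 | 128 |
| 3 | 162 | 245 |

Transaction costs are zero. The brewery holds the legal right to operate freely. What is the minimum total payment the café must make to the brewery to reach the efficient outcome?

Left alone the brewery would choose level 3 (marginal profit stays positive).
Efficient level: k* = 2 (marginal profit ≥ marginal odour cost through 2).
The café must at least cover the brewery's forgone profit from cutting 3→2: 162 = 162.

$162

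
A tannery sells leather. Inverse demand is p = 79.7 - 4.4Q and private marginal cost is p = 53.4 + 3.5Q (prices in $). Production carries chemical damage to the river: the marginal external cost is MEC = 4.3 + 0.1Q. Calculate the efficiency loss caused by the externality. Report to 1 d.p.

DWL = $1.3

Market equilibrium (private): 53.4 + 3.5Q = 79.7 - 4.4Q → Q_m = 3.3291.
Social marginal cost = private MC + MEC = 57.7 + 3.6Q.
Set SMC = demand: 57.7 + 3.6Q = 79.7 - 4.4Q → Q* = 2.7500.
Height of the DWL triangle at Q_m is SMC(Q_m) − demand(Q_m) = MEC(Q_m) = 4.6329.
DWL = ½ × 0.5791 × 4.6329 = 1.3415.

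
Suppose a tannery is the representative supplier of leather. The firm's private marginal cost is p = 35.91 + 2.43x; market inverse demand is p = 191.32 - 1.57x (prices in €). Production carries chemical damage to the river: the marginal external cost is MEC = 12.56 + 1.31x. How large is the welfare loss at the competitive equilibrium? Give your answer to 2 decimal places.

DWL = €379.17

Market equilibrium (private): 35.91 + 2.43x = 191.32 - 1.57x → x_m = 38.8525.
Social marginal cost = private MC + MEC = 48.47 + 3.74x.
Set SMC = demand: 48.47 + 3.74x = 191.32 - 1.57x → x* = 26.9021.
Height of the DWL triangle at x_m is SMC(x_m) − demand(x_m) = MEC(x_m) = 63.4568.
DWL = ½ × 11.9504 × 63.4568 = 379.1671.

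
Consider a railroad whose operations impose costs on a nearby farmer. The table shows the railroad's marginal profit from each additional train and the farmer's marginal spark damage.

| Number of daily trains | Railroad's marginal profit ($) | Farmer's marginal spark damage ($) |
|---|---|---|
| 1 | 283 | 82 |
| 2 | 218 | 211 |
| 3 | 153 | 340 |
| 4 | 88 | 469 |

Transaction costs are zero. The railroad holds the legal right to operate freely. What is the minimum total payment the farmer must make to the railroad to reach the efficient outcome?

Left alone the railroad would choose level 4 (marginal profit stays positive).
Efficient level: k* = 2 (marginal profit ≥ marginal spark damage through 2).
The farmer must at least cover the railroad's forgone profit from cutting 4→2: 153 + 88 = 241.

$241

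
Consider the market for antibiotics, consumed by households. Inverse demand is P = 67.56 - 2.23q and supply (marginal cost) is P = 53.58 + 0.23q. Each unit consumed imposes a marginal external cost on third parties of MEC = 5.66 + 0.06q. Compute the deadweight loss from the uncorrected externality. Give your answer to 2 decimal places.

DWL = 7.15

Market equilibrium (private): 53.58 + 0.23q = 67.56 - 2.23q → q_m = 5.6829.
Social marginal benefit = demand − MEC = 61.90 - 2.29q.
Set SMB = MC: 61.90 - 2.29q = 53.58 + 0.23q → q* = 3.3016.
The loss is the area between SMB and MC from q* to q_m; with linear curves that's a triangle of height MEC(q_m).
DWL = ½ × 2.3813 × 6.0010 = 7.1451.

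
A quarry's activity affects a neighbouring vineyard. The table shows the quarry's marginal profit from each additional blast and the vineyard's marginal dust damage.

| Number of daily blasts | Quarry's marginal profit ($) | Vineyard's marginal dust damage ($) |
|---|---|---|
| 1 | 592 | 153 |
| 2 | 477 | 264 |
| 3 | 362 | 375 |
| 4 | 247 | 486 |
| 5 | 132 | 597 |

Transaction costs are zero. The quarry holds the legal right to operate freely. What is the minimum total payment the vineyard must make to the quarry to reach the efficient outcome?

$741

Left alone the quarry would choose level 5 (marginal profit stays positive).
Efficient level: k* = 2 (marginal profit ≥ marginal dust damage through 2).
The vineyard must at least cover the quarry's forgone profit from cutting 5→2: 362 + 247 + 132 = 741.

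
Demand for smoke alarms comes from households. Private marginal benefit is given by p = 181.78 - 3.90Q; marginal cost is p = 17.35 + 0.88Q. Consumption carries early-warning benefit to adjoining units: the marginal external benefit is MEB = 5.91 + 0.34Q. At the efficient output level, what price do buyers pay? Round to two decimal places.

Social marginal benefit = demand + MEB = 187.69 - 3.56Q.
Set SMB = MC: 187.69 - 3.56Q = 17.35 + 0.88Q → Q* = 38.3649.
Consumer price on the demand curve at Q*: 181.78 − 3.90×38.3649 = 32.1569.

P = 32.16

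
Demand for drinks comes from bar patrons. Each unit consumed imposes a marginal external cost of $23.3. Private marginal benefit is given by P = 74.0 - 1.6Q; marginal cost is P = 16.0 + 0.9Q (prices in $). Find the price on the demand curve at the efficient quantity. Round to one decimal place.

P = $51.8

Social marginal benefit = demand − MEC = 50.7 - 1.6Q.
Set SMB = MC: 50.7 - 1.6Q = 16.0 + 0.9Q → Q* = 13.8800.
Consumer price on the demand curve at Q*: 74.0 − 1.6×13.8800 = 51.7920.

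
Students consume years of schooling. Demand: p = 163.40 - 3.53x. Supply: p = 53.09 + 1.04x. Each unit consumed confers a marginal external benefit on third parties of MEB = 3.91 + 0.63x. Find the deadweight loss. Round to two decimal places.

DWL = 46.38

Market equilibrium (private): 53.09 + 1.04x = 163.40 - 3.53x → x_m = 24.1379.
Social marginal benefit = demand + MEB = 167.31 - 2.90x.
Set SMB = MC: 167.31 - 2.90x = 53.09 + 1.04x → x* = 28.9898.
Between x* and x_m the wedge SMB − MC runs linearly from 0 to MEB(x_m), so the loss is a triangle.
DWL = ½ × 4.8519 × 19.1168 = 46.3764.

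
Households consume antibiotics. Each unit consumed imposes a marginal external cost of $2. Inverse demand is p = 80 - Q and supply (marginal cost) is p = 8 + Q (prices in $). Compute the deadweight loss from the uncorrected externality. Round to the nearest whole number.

Market equilibrium (private): 8 + Q = 80 - Q → Q_m = 36.0000.
Social marginal benefit = demand − MEC = 78 - Q.
Set SMB = MC: 78 - Q = 8 + Q → Q* = 35.0000.
Height of the DWL triangle at Q_m is MC(Q_m) − SMB(Q_m) = MEC(Q_m) = 2.0000.
DWL = ½ × 1.0000 × 2.0000 = 1.0000.

DWL = $1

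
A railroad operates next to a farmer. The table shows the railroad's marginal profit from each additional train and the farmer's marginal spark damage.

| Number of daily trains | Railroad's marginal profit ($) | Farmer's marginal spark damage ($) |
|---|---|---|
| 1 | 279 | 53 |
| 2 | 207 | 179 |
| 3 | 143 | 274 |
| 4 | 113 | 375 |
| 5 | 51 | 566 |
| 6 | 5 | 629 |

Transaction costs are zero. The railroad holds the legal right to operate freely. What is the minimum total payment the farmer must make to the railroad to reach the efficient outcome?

Left alone the railroad would choose level 6 (marginal profit stays positive).
Efficient level: k* = 2 (marginal profit ≥ marginal spark damage through 2).
The farmer must at least cover the railroad's forgone profit from cutting 6→2: 143 + 113 + 51 + 5 = 312.

$312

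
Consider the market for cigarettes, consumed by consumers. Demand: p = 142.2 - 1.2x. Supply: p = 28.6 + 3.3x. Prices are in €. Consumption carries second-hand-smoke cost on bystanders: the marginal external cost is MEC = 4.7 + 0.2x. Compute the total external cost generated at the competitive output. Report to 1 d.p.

€182.4

Market equilibrium (private): 28.6 + 3.3x = 142.2 - 1.2x → x_m = 25.2444.
Total external cost = ∫₀^{x_m} (4.7 + 0.2x) dx = 4.7×25.2444 + ½×0.2×25.2444² = 182.3767.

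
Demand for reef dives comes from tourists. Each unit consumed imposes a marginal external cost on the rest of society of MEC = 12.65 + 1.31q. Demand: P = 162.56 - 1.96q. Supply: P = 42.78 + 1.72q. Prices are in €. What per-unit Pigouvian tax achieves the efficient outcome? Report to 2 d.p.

Social marginal benefit = demand − MEC = 149.91 - 3.27q.
Set SMB = MC: 149.91 - 3.27q = 42.78 + 1.72q → q* = 21.4689.
The Pigouvian tax equals MEC at q*: 12.65 + 1.31×21.4689 = 40.7743.

tax = €40.77 per unit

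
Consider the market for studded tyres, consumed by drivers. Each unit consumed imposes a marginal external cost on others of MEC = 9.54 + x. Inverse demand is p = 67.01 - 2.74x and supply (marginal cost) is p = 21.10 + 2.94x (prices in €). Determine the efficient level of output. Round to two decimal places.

Social marginal benefit = demand − MEC = 57.47 - 3.74x.
Set SMB = MC: 57.47 - 3.74x = 21.10 + 2.94x → x* = 5.4446.

x* = 5.44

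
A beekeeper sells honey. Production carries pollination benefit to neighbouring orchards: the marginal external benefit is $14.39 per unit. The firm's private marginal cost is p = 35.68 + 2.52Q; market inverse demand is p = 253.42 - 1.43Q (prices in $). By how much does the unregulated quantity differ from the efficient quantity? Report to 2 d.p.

3.64 units

Market equilibrium (private): 35.68 + 2.52Q = 253.42 - 1.43Q → Q_m = 55.1241.
Social marginal cost = private MC − MEB = 21.29 + 2.52Q.
Set SMC = demand: 21.29 + 2.52Q = 253.42 - 1.43Q → Q* = 58.7671.
Gap = |55.1241 − 58.7671| = 3.6430.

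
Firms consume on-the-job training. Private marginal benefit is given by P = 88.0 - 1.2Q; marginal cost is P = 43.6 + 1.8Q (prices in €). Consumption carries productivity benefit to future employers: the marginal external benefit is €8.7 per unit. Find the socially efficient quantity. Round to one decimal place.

Social marginal benefit = demand + MEB = 96.7 - 1.2Q.
Set SMB = MC: 96.7 - 1.2Q = 43.6 + 1.8Q → Q* = 17.7000.

Q* = 17.7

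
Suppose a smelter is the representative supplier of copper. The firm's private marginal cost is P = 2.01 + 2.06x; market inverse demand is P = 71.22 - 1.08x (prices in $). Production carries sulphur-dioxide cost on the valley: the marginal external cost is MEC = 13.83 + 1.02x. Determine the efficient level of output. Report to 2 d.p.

x* = 13.31

Social marginal cost = private MC + MEC = 15.84 + 3.08x.
Set SMC = demand: 15.84 + 3.08x = 71.22 - 1.08x → x* = 13.3125.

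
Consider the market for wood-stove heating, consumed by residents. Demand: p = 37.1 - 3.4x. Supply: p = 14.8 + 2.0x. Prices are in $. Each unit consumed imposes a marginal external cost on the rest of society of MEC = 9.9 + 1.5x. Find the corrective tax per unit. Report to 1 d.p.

tax = $12.6 per unit

Social marginal benefit = demand − MEC = 27.2 - 4.9x.
Set SMB = MC: 27.2 - 4.9x = 14.8 + 2.0x → x* = 1.7971.
The Pigouvian tax equals MEC at x*: 9.9 + 1.5×1.7971 = 12.5957.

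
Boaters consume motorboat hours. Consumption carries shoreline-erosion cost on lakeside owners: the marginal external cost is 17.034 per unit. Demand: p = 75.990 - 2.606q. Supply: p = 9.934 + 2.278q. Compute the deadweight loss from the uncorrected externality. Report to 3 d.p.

Market equilibrium (private): 9.934 + 2.278q = 75.990 - 2.606q → q_m = 13.5250.
Social marginal benefit = demand − MEC = 58.956 - 2.606q.
Set SMB = MC: 58.956 - 2.606q = 9.934 + 2.278q → q* = 10.0373.
The welfare-loss triangle has base |q_m − q*| and height MEC(q_m) (the vertical gap between SMB and MC is zero at q* and MEC at q_m).
DWL = ½ × 3.4877 × 17.0340 = 29.7047.

DWL = 29.705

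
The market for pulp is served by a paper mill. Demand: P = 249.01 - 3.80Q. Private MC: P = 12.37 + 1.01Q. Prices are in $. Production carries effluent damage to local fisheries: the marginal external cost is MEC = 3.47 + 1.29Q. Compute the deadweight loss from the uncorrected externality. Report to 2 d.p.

Market equilibrium (private): 12.37 + 1.01Q = 249.01 - 3.80Q → Q_m = 49.1975.
Social marginal cost = private MC + MEC = 15.84 + 2.30Q.
Set SMC = demand: 15.84 + 2.30Q = 249.01 - 3.80Q → Q* = 38.2246.
Between Q* and Q_m the wedge SMC − demand runs linearly from 0 to MEC(Q_m), so the loss is a triangle.
DWL = ½ × 10.9729 × 66.9348 = 367.2344.

DWL = $367.23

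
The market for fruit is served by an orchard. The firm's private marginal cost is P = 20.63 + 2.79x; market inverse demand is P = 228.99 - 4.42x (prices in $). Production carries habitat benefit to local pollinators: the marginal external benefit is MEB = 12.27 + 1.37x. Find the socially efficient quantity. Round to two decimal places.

Social marginal cost = private MC − MEB = 8.36 + 1.42x.
Set SMC = demand: 8.36 + 1.42x = 228.99 - 4.42x → x* = 37.7791.

x* = 37.78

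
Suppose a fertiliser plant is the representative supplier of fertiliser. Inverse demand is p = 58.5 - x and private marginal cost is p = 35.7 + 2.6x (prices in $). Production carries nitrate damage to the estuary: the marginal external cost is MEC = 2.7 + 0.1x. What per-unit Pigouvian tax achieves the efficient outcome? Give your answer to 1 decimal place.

Social marginal cost = private MC + MEC = 38.4 + 2.7x.
Set SMC = demand: 38.4 + 2.7x = 58.5 - x → x* = 5.4324.
The Pigouvian tax equals MEC at x*: 2.7 + 0.1×5.4324 = 3.2432.

tax = $3.2 per unit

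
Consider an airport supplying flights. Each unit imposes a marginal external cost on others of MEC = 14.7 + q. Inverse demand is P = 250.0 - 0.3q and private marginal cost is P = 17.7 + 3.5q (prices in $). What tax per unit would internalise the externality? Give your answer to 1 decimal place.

Social marginal cost = private MC + MEC = 32.4 + 4.5q.
Set SMC = demand: 32.4 + 4.5q = 250.0 - 0.3q → q* = 45.3333.
The Pigouvian tax equals MEC at q*: 14.7 + 1.0×45.3333 = 60.0333.

tax = $60.0 per unit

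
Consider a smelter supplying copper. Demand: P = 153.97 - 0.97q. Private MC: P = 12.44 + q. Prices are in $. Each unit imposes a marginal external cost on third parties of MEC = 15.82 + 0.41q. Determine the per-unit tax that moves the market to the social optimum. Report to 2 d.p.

Social marginal cost = private MC + MEC = 28.26 + 1.41q.
Set SMC = demand: 28.26 + 1.41q = 153.97 - 0.97q → q* = 52.8193.
The Pigouvian tax equals MEC at q*: 15.82 + 0.41×52.8193 = 37.4759.

tax = $37.48 per unit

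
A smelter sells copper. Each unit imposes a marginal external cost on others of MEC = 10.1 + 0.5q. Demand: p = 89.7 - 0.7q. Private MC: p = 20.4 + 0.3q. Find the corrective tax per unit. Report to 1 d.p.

Social marginal cost = private MC + MEC = 30.5 + 0.8q.
Set SMC = demand: 30.5 + 0.8q = 89.7 - 0.7q → q* = 39.4667.
The Pigouvian tax equals MEC at q*: 10.1 + 0.5×39.4667 = 29.8334.

tax = 29.8 per unit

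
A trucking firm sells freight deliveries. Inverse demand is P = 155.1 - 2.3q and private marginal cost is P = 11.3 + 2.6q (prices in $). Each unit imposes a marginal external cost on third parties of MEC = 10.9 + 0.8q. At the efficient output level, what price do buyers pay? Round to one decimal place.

P = $101.5

Social marginal cost = private MC + MEC = 22.2 + 3.4q.
Set SMC = demand: 22.2 + 3.4q = 155.1 - 2.3q → q* = 23.3158.
Consumer price on the demand curve at q*: 155.1 − 2.3×23.3158 = 101.4737.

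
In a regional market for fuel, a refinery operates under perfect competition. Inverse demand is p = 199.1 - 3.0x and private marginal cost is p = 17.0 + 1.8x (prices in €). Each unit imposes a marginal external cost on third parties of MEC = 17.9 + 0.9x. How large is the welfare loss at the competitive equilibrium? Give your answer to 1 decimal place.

DWL = €237.6

Market equilibrium (private): 17.0 + 1.8x = 199.1 - 3.0x → x_m = 37.9375.
Social marginal cost = private MC + MEC = 34.9 + 2.7x.
Set SMC = demand: 34.9 + 2.7x = 199.1 - 3.0x → x* = 28.8070.
Between x* and x_m the wedge SMC − demand runs linearly from 0 to MEC(x_m), so the loss is a triangle.
DWL = ½ × 9.1305 × 52.0438 = 237.5930.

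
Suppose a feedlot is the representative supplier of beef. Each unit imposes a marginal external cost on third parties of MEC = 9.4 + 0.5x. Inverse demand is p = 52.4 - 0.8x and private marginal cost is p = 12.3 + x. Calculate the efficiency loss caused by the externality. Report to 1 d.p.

Market equilibrium (private): 12.3 + x = 52.4 - 0.8x → x_m = 22.2778.
Social marginal cost = private MC + MEC = 21.7 + 1.5x.
Set SMC = demand: 21.7 + 1.5x = 52.4 - 0.8x → x* = 13.3478.
Between x* and x_m the wedge SMC − demand runs linearly from 0 to MEC(x_m), so the loss is a triangle.
DWL = ½ × 8.9300 × 20.5389 = 91.7062.

DWL = 91.7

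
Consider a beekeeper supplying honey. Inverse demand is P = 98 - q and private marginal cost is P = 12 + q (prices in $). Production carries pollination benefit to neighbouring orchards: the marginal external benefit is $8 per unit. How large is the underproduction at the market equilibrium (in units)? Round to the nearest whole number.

4 units

Market equilibrium (private): 12 + q = 98 - q → q_m = 43.0000.
Social marginal cost = private MC − MEB = 4 + q.
Set SMC = demand: 4 + q = 98 - q → q* = 47.0000.
Gap = |43.0000 − 47.0000| = 4.0000.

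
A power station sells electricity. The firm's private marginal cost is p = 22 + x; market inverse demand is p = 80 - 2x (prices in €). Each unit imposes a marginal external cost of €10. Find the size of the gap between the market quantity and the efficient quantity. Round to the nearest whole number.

Market equilibrium (private): 22 + x = 80 - 2x → x_m = 19.3333.
Social marginal cost = private MC + MEC = 32 + x.
Set SMC = demand: 32 + x = 80 - 2x → x* = 16.0000.
Gap = |19.3333 − 16.0000| = 3.3333.

3 units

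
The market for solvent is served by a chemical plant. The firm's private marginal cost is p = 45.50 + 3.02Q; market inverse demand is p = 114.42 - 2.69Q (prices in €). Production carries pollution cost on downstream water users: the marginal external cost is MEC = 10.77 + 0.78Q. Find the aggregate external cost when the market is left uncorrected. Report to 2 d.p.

Market equilibrium (private): 45.50 + 3.02Q = 114.42 - 2.69Q → Q_m = 12.0701.
Total external cost = ∫₀^{Q_m} (10.77 + 0.78Q) dQ = 10.77×12.0701 + ½×0.78×12.0701² = 186.8130.

€186.81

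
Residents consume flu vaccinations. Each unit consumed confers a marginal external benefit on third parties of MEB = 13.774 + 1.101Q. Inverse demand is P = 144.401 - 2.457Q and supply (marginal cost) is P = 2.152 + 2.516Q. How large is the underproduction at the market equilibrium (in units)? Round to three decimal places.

11.691 units

Market equilibrium (private): 2.152 + 2.516Q = 144.401 - 2.457Q → Q_m = 28.6043.
Social marginal benefit = demand + MEB = 158.175 - 1.356Q.
Set SMB = MC: 158.175 - 1.356Q = 2.152 + 2.516Q → Q* = 40.2952.
Gap = |28.6043 − 40.2952| = 11.6909.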